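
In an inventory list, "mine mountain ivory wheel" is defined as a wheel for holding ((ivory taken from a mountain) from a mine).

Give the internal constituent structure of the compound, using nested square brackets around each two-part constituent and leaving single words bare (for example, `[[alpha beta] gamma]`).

At the top level: head "wheel"; modifier "mine mountain ivory".
Inside "mine mountain ivory": head "ivory" (specifically "mountain ivory"), modifier "mine".
Inside "mountain ivory": head "ivory", modifier "mountain".
Putting it together: [[mine [mountain ivory]] wheel].

[[mine [mountain ivory]] wheel]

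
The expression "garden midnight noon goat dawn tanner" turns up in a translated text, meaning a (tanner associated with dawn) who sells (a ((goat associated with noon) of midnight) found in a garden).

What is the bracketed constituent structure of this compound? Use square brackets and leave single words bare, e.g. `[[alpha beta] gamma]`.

The outermost head in the paraphrase is "tanner" (specifically "dawn tanner"), modified by "garden midnight noon goat".
Within "garden midnight noon goat", the head is "goat" (specifically "midnight noon goat") and the modifier is "garden".
Within "midnight noon goat", the head is "goat" (specifically "noon goat") and the modifier is "midnight".
Within "noon goat", the head is "goat" and the modifier is "noon".
Within "dawn tanner", the head is "tanner" and the modifier is "dawn".
So the structure is [[garden [midnight [noon goat]]] [dawn tanner]].

[[garden [midnight [noon goat]]] [dawn tanner]]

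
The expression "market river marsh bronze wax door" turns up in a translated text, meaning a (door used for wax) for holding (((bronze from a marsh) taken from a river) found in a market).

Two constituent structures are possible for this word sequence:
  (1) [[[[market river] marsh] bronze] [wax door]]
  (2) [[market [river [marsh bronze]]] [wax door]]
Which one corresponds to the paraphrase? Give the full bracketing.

The paraphrase's head is the "door" part ("wax door"); its modifier is "market river marsh bronze".
That top-level split, carried through the inner groups, gives [[market [river [marsh bronze]]] [wax door]].

[[market [river [marsh bronze]]] [wax door]]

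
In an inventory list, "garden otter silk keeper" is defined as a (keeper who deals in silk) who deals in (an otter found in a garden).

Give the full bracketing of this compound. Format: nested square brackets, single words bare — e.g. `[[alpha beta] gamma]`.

Whole compound: head "keeper" (specifically "silk keeper"), modifier "garden otter".
Inside "garden otter": head "otter", modifier "garden".
Inside "silk keeper": head "keeper", modifier "silk".
Assembled: [[garden otter] [silk keeper]].

[[garden otter] [silk keeper]]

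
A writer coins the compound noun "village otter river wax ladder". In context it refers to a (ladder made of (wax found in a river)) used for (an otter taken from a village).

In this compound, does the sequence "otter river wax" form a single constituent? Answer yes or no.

no

The top-level split is [village otter] [river wax ladder]; the full structure is [[village otter] [[river wax] ladder]].
"otter river wax" straddles a constituent boundary, so it is not a single unit.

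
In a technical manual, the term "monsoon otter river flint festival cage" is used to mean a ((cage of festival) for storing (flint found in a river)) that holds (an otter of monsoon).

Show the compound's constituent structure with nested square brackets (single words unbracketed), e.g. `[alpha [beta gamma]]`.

[[monsoon otter] [[river flint] [festival cage]]]

At the top level: head "cage" (specifically "river flint festival cage"); modifier "monsoon otter".
Inside "monsoon otter": head "otter", modifier "monsoon".
Inside "river flint festival cage": head "cage" (specifically "festival cage"), modifier "river flint".
Inside "river flint": head "flint", modifier "river".
Inside "festival cage": head "cage", modifier "festival".
So the structure is [[monsoon otter] [[river flint] [festival cage]]].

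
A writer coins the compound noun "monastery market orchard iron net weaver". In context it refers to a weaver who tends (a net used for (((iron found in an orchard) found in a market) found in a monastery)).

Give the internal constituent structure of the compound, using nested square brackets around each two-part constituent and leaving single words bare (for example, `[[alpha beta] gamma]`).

Overall it is a kind of weaver; the modifier is "monastery market orchard iron net".
"monastery market orchard iron net" → head "net", modifier "monastery market orchard iron".
"monastery market orchard iron" → head "iron" (specifically "market orchard iron"), modifier "monastery".
"market orchard iron" → head "iron" (specifically "orchard iron"), modifier "market".
"orchard iron" → head "iron", modifier "orchard".
So the structure is [[[monastery [market [orchard iron]]] net] weaver].

[[[monastery [market [orchard iron]]] net] weaver]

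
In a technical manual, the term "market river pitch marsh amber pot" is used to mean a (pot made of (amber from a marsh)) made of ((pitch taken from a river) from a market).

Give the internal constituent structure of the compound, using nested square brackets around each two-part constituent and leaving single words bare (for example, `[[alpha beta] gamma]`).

[[market [river pitch]] [[marsh amber] pot]]

At the top level: head "pot" (specifically "marsh amber pot"); modifier "market river pitch".
Within "market river pitch", the head is "pitch" (specifically "river pitch") and the modifier is "market".
Within "river pitch", the head is "pitch" and the modifier is "river".
Within "marsh amber pot", the head is "pot" and the modifier is "marsh amber".
Within "marsh amber", the head is "amber" and the modifier is "marsh".
Assembled: [[market [river pitch]] [[marsh amber] pot]].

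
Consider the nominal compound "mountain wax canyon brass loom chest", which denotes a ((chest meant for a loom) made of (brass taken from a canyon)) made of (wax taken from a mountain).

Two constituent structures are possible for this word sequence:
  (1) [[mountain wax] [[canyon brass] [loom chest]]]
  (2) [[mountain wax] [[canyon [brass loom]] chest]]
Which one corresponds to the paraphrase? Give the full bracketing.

[[mountain wax] [[canyon brass] [loom chest]]]

The paraphrase's head is the "chest" part ("canyon brass loom chest"); its modifier is "mountain wax".
That top-level split, carried through the inner groups, gives [[mountain wax] [[canyon brass] [loom chest]]].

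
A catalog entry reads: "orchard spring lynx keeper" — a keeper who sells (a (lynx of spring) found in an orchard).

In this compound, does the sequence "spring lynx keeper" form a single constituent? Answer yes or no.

The top-level split is [orchard spring lynx] [keeper]; the full structure is [[orchard [spring lynx]] keeper].
"spring lynx keeper" straddles a constituent boundary, so it is not a single unit.

no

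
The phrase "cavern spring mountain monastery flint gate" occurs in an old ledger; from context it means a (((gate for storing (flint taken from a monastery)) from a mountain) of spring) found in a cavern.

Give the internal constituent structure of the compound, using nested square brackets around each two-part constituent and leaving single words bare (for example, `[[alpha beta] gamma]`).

[cavern [spring [mountain [[monastery flint] gate]]]]

At the top level: head "gate" (specifically "spring mountain monastery flint gate"); modifier "cavern".
Inside "spring mountain monastery flint gate": head "gate" (specifically "mountain monastery flint gate"), modifier "spring".
Inside "mountain monastery flint gate": head "gate" (specifically "monastery flint gate"), modifier "mountain".
Inside "monastery flint gate": head "gate", modifier "monastery flint".
Inside "monastery flint": head "flint", modifier "monastery".
Assembled: [cavern [spring [mountain [[monastery flint] gate]]]].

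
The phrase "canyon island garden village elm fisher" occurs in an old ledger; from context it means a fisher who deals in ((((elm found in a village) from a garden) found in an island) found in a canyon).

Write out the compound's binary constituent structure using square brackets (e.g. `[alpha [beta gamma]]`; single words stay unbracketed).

[[canyon [island [garden [village elm]]]] fisher]

Overall it is a kind of fisher; the modifier is "canyon island garden village elm".
"canyon island garden village elm" → head "elm" (specifically "island garden village elm"), modifier "canyon".
"island garden village elm" → head "elm" (specifically "garden village elm"), modifier "island".
"garden village elm" → head "elm" (specifically "village elm"), modifier "garden".
"village elm" → head "elm", modifier "village".
Assembled: [[canyon [island [garden [village elm]]]] fisher].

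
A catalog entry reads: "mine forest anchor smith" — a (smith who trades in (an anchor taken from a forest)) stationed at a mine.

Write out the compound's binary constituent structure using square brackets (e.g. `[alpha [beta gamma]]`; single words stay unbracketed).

The outermost head in the paraphrase is "smith" (specifically "forest anchor smith"), modified by "mine".
Inside "forest anchor smith": head "smith", modifier "forest anchor".
Inside "forest anchor": head "anchor", modifier "forest".
Assembled: [mine [[forest anchor] smith]].

[mine [[forest anchor] smith]]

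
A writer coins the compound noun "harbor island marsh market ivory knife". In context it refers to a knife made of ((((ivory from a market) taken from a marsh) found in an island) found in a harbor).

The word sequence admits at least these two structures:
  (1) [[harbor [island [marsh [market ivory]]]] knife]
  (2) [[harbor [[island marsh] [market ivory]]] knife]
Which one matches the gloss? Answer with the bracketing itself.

The paraphrase's head is the "knife" part ("knife"); its modifier is "harbor island marsh market ivory".
That top-level split, carried through the inner groups, gives [[harbor [island [marsh [market ivory]]]] knife].

[[harbor [island [marsh [market ivory]]]] knife]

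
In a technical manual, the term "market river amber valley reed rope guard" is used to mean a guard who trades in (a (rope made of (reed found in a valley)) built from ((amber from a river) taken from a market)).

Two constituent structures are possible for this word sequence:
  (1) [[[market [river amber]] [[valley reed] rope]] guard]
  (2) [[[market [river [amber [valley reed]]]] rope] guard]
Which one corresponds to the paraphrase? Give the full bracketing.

[[[market [river amber]] [[valley reed] rope]] guard]

The paraphrase's head is the "guard" part ("guard"); its modifier is "market river amber valley reed rope".
That top-level split, carried through the inner groups, gives [[[market [river amber]] [[valley reed] rope]] guard].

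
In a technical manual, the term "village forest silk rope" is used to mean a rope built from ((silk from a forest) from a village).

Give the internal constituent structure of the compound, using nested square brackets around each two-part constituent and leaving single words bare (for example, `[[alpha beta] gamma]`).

The outermost head in the paraphrase is "rope", modified by "village forest silk".
"village forest silk" → head "silk" (specifically "forest silk"), modifier "village".
"forest silk" → head "silk", modifier "forest".
Putting it together: [[village [forest silk]] rope].

[[village [forest silk]] rope]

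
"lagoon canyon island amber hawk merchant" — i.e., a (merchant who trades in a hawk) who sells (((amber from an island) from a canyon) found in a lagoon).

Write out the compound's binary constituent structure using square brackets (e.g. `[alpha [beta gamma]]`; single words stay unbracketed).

[[lagoon [canyon [island amber]]] [hawk merchant]]

The outermost head in the paraphrase is "merchant" (specifically "hawk merchant"), modified by "lagoon canyon island amber".
Inside "lagoon canyon island amber": head "amber" (specifically "canyon island amber"), modifier "lagoon".
Inside "canyon island amber": head "amber" (specifically "island amber"), modifier "canyon".
Inside "island amber": head "amber", modifier "island".
Inside "hawk merchant": head "merchant", modifier "hawk".
Putting it together: [[lagoon [canyon [island amber]]] [hawk merchant]].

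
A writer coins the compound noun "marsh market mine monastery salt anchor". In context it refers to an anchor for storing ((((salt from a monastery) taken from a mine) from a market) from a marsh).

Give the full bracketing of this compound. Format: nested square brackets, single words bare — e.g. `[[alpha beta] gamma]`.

[[marsh [market [mine [monastery salt]]]] anchor]

At the top level: head "anchor"; modifier "marsh market mine monastery salt".
Within "marsh market mine monastery salt", the head is "salt" (specifically "market mine monastery salt") and the modifier is "marsh".
Within "market mine monastery salt", the head is "salt" (specifically "mine monastery salt") and the modifier is "market".
Within "mine monastery salt", the head is "salt" (specifically "monastery salt") and the modifier is "mine".
Within "monastery salt", the head is "salt" and the modifier is "monastery".
Putting it together: [[marsh [market [mine [monastery salt]]]] anchor].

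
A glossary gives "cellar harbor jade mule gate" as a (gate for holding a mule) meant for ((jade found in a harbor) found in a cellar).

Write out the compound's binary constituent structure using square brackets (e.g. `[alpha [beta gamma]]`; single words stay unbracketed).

[[cellar [harbor jade]] [mule gate]]

At the top level: head "gate" (specifically "mule gate"); modifier "cellar harbor jade".
Inside "cellar harbor jade": head "jade" (specifically "harbor jade"), modifier "cellar".
Inside "harbor jade": head "jade", modifier "harbor".
Inside "mule gate": head "gate", modifier "mule".
So the structure is [[cellar [harbor jade]] [mule gate]].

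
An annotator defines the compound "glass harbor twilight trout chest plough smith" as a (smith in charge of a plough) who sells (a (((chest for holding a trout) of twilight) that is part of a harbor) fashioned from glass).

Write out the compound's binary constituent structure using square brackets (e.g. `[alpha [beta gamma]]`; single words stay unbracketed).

Overall it is a kind of smith (specifically "plough smith"); the modifier is "glass harbor twilight trout chest".
Within "glass harbor twilight trout chest", the head is "chest" (specifically "harbor twilight trout chest") and the modifier is "glass".
Within "harbor twilight trout chest", the head is "chest" (specifically "twilight trout chest") and the modifier is "harbor".
Within "twilight trout chest", the head is "chest" (specifically "trout chest") and the modifier is "twilight".
Within "trout chest", the head is "chest" and the modifier is "trout".
Within "plough smith", the head is "smith" and the modifier is "plough".
Putting it together: [[glass [harbor [twilight [trout chest]]]] [plough smith]].

[[glass [harbor [twilight [trout chest]]]] [plough smith]]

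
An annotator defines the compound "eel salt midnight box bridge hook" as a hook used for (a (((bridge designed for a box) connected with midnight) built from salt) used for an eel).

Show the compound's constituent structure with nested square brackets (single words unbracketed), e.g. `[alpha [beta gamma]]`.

[[eel [salt [midnight [box bridge]]]] hook]

Overall it is a kind of hook; the modifier is "eel salt midnight box bridge".
Within "eel salt midnight box bridge", the head is "bridge" (specifically "salt midnight box bridge") and the modifier is "eel".
Within "salt midnight box bridge", the head is "bridge" (specifically "midnight box bridge") and the modifier is "salt".
Within "midnight box bridge", the head is "bridge" (specifically "box bridge") and the modifier is "midnight".
Within "box bridge", the head is "bridge" and the modifier is "box".
Assembled: [[eel [salt [midnight [box bridge]]]] hook].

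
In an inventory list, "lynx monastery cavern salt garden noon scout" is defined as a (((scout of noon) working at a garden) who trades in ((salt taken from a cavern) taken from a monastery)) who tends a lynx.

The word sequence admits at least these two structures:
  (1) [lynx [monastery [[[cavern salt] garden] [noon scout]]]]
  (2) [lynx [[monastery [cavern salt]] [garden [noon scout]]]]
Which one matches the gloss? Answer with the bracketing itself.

The paraphrase's head is the "scout" part ("monastery cavern salt garden noon scout"); its modifier is "lynx".
That top-level split, carried through the inner groups, gives [lynx [[monastery [cavern salt]] [garden [noon scout]]]].

[lynx [[monastery [cavern salt]] [garden [noon scout]]]]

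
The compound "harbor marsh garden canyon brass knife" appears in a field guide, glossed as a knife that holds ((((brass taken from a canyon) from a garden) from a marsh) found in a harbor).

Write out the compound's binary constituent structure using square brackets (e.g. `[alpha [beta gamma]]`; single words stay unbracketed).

Whole compound: head "knife", modifier "harbor marsh garden canyon brass".
"harbor marsh garden canyon brass" → head "brass" (specifically "marsh garden canyon brass"), modifier "harbor".
"marsh garden canyon brass" → head "brass" (specifically "garden canyon brass"), modifier "marsh".
"garden canyon brass" → head "brass" (specifically "canyon brass"), modifier "garden".
"canyon brass" → head "brass", modifier "canyon".
Assembled: [[harbor [marsh [garden [canyon brass]]]] knife].

[[harbor [marsh [garden [canyon brass]]]] knife]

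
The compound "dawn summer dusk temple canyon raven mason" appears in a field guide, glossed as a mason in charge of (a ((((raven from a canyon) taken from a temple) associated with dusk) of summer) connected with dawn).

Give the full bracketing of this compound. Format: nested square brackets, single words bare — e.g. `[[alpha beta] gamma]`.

[[dawn [summer [dusk [temple [canyon raven]]]]] mason]

Overall it is a kind of mason; the modifier is "dawn summer dusk temple canyon raven".
"dawn summer dusk temple canyon raven" → head "raven" (specifically "summer dusk temple canyon raven"), modifier "dawn".
"summer dusk temple canyon raven" → head "raven" (specifically "dusk temple canyon raven"), modifier "summer".
"dusk temple canyon raven" → head "raven" (specifically "temple canyon raven"), modifier "dusk".
"temple canyon raven" → head "raven" (specifically "canyon raven"), modifier "temple".
"canyon raven" → head "raven", modifier "canyon".
So the structure is [[dawn [summer [dusk [temple [canyon raven]]]]] mason].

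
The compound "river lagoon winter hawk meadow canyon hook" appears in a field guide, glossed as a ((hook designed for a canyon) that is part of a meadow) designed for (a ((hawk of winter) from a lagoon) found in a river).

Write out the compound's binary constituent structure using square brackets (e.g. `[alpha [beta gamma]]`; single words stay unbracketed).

The outermost head in the paraphrase is "hook" (specifically "meadow canyon hook"), modified by "river lagoon winter hawk".
Within "river lagoon winter hawk", the head is "hawk" (specifically "lagoon winter hawk") and the modifier is "river".
Within "lagoon winter hawk", the head is "hawk" (specifically "winter hawk") and the modifier is "lagoon".
Within "winter hawk", the head is "hawk" and the modifier is "winter".
Within "meadow canyon hook", the head is "hook" (specifically "canyon hook") and the modifier is "meadow".
Within "canyon hook", the head is "hook" and the modifier is "canyon".
Putting it together: [[river [lagoon [winter hawk]]] [meadow [canyon hook]]].

[[river [lagoon [winter hawk]]] [meadow [canyon hook]]]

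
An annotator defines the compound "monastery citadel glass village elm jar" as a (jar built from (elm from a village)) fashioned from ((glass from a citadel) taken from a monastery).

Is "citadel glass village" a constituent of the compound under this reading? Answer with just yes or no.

The top-level split is [monastery citadel glass] [village elm jar]; the full structure is [[monastery [citadel glass]] [[village elm] jar]].
"citadel glass village" straddles a constituent boundary, so it is not a single unit.

no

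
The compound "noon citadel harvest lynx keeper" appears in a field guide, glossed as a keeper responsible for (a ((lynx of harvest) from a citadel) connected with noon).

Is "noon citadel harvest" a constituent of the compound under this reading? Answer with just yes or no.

no

The top-level split is [noon citadel harvest lynx] [keeper]; the full structure is [[noon [citadel [harvest lynx]]] keeper].
"noon citadel harvest" straddles a constituent boundary, so it is not a single unit.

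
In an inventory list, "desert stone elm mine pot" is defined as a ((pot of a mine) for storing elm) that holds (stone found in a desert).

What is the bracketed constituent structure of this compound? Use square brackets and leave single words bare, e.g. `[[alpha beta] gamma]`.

At the top level: head "pot" (specifically "elm mine pot"); modifier "desert stone".
Inside "desert stone": head "stone", modifier "desert".
Inside "elm mine pot": head "pot" (specifically "mine pot"), modifier "elm".
Inside "mine pot": head "pot", modifier "mine".
Assembled: [[desert stone] [elm [mine pot]]].

[[desert stone] [elm [mine pot]]]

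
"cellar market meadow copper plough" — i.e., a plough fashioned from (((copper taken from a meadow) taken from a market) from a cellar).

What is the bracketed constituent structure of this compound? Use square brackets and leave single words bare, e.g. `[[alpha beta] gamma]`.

Whole compound: head "plough", modifier "cellar market meadow copper".
"cellar market meadow copper" → head "copper" (specifically "market meadow copper"), modifier "cellar".
"market meadow copper" → head "copper" (specifically "meadow copper"), modifier "market".
"meadow copper" → head "copper", modifier "meadow".
Assembled: [[cellar [market [meadow copper]]] plough].

[[cellar [market [meadow copper]]] plough]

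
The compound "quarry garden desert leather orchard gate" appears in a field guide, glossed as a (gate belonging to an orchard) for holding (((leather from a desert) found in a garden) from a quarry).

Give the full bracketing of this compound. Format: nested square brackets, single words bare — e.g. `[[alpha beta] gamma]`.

Overall it is a kind of gate (specifically "orchard gate"); the modifier is "quarry garden desert leather".
Within "quarry garden desert leather", the head is "leather" (specifically "garden desert leather") and the modifier is "quarry".
Within "garden desert leather", the head is "leather" (specifically "desert leather") and the modifier is "garden".
Within "desert leather", the head is "leather" and the modifier is "desert".
Within "orchard gate", the head is "gate" and the modifier is "orchard".
So the structure is [[quarry [garden [desert leather]]] [orchard gate]].

[[quarry [garden [desert leather]]] [orchard gate]]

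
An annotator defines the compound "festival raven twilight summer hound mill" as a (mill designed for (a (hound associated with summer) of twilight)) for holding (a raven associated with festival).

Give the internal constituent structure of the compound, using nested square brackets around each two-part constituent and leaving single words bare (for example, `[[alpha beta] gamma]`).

Whole compound: head "mill" (specifically "twilight summer hound mill"), modifier "festival raven".
"festival raven" → head "raven", modifier "festival".
"twilight summer hound mill" → head "mill", modifier "twilight summer hound".
"twilight summer hound" → head "hound" (specifically "summer hound"), modifier "twilight".
"summer hound" → head "hound", modifier "summer".
Putting it together: [[festival raven] [[twilight [summer hound]] mill]].

[[festival raven] [[twilight [summer hound]] mill]]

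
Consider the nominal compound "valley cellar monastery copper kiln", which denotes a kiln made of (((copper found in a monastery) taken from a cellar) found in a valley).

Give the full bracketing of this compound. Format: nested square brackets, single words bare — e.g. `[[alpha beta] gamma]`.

Overall it is a kind of kiln; the modifier is "valley cellar monastery copper".
Inside "valley cellar monastery copper": head "copper" (specifically "cellar monastery copper"), modifier "valley".
Inside "cellar monastery copper": head "copper" (specifically "monastery copper"), modifier "cellar".
Inside "monastery copper": head "copper", modifier "monastery".
So the structure is [[valley [cellar [monastery copper]]] kiln].

[[valley [cellar [monastery copper]]] kiln]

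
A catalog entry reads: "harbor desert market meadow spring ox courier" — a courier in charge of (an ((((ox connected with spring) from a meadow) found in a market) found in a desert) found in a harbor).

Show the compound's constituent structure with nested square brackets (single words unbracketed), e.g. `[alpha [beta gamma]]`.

[[harbor [desert [market [meadow [spring ox]]]]] courier]

Whole compound: head "courier", modifier "harbor desert market meadow spring ox".
Within "harbor desert market meadow spring ox", the head is "ox" (specifically "desert market meadow spring ox") and the modifier is "harbor".
Within "desert market meadow spring ox", the head is "ox" (specifically "market meadow spring ox") and the modifier is "desert".
Within "market meadow spring ox", the head is "ox" (specifically "meadow spring ox") and the modifier is "market".
Within "meadow spring ox", the head is "ox" (specifically "spring ox") and the modifier is "meadow".
Within "spring ox", the head is "ox" and the modifier is "spring".
Assembled: [[harbor [desert [market [meadow [spring ox]]]]] courier].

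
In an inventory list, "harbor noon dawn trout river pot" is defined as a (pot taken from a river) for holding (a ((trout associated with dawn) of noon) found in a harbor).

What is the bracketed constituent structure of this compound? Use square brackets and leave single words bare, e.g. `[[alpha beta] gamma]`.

[[harbor [noon [dawn trout]]] [river pot]]

Overall it is a kind of pot (specifically "river pot"); the modifier is "harbor noon dawn trout".
Inside "harbor noon dawn trout": head "trout" (specifically "noon dawn trout"), modifier "harbor".
Inside "noon dawn trout": head "trout" (specifically "dawn trout"), modifier "noon".
Inside "dawn trout": head "trout", modifier "dawn".
Inside "river pot": head "pot", modifier "river".
So the structure is [[harbor [noon [dawn trout]]] [river pot]].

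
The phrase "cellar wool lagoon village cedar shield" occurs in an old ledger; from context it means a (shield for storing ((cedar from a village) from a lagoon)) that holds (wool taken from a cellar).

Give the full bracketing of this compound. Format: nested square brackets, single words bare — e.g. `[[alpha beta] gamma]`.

[[cellar wool] [[lagoon [village cedar]] shield]]

At the top level: head "shield" (specifically "lagoon village cedar shield"); modifier "cellar wool".
Inside "cellar wool": head "wool", modifier "cellar".
Inside "lagoon village cedar shield": head "shield", modifier "lagoon village cedar".
Inside "lagoon village cedar": head "cedar" (specifically "village cedar"), modifier "lagoon".
Inside "village cedar": head "cedar", modifier "village".
Assembled: [[cellar wool] [[lagoon [village cedar]] shield]].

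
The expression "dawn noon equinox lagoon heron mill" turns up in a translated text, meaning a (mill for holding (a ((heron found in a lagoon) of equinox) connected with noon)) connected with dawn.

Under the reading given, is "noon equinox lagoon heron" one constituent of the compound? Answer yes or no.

yes

The paraphrase groups the words so that "noon equinox lagoon heron" is one unit: it corresponds to a single parenthesized sub-phrase.
The full structure is [dawn [[noon [equinox [lagoon heron]]] mill]], in which [noon equinox lagoon heron] is a constituent.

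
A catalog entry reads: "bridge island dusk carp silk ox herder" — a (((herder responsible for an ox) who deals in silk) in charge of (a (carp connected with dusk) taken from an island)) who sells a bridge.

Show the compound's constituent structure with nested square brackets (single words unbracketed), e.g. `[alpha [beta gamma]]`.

Overall it is a kind of herder (specifically "island dusk carp silk ox herder"); the modifier is "bridge".
Inside "island dusk carp silk ox herder": head "herder" (specifically "silk ox herder"), modifier "island dusk carp".
Inside "island dusk carp": head "carp" (specifically "dusk carp"), modifier "island".
Inside "dusk carp": head "carp", modifier "dusk".
Inside "silk ox herder": head "herder" (specifically "ox herder"), modifier "silk".
Inside "ox herder": head "herder", modifier "ox".
Putting it together: [bridge [[island [dusk carp]] [silk [ox herder]]]].

[bridge [[island [dusk carp]] [silk [ox herder]]]]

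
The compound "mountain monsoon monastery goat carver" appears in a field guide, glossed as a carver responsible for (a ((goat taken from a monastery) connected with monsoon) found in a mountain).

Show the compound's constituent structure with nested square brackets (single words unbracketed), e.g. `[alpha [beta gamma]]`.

[[mountain [monsoon [monastery goat]]] carver]

Whole compound: head "carver", modifier "mountain monsoon monastery goat".
Inside "mountain monsoon monastery goat": head "goat" (specifically "monsoon monastery goat"), modifier "mountain".
Inside "monsoon monastery goat": head "goat" (specifically "monastery goat"), modifier "monsoon".
Inside "monastery goat": head "goat", modifier "monastery".
Assembled: [[mountain [monsoon [monastery goat]]] carver].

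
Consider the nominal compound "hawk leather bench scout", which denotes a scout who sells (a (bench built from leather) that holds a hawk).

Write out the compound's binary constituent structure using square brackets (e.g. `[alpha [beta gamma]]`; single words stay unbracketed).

The outermost head in the paraphrase is "scout", modified by "hawk leather bench".
"hawk leather bench" → head "bench" (specifically "leather bench"), modifier "hawk".
"leather bench" → head "bench", modifier "leather".
So the structure is [[hawk [leather bench]] scout].

[[hawk [leather bench]] scout]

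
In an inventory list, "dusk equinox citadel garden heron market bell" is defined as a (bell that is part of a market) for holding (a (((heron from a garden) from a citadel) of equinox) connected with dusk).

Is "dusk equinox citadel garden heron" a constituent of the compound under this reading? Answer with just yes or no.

yes

The paraphrase groups the words so that "dusk equinox citadel garden heron" is one unit: it corresponds to a single parenthesized sub-phrase.
The full structure is [[dusk [equinox [citadel [garden heron]]]] [market bell]], in which [dusk equinox citadel garden heron] is a constituent.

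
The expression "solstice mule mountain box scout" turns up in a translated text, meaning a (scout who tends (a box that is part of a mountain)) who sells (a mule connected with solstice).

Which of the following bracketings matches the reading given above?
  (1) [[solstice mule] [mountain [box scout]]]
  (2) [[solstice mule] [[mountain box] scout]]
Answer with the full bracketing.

[[solstice mule] [[mountain box] scout]]

The paraphrase's head is the "scout" part ("mountain box scout"); its modifier is "solstice mule".
That top-level split, carried through the inner groups, gives [[solstice mule] [[mountain box] scout]].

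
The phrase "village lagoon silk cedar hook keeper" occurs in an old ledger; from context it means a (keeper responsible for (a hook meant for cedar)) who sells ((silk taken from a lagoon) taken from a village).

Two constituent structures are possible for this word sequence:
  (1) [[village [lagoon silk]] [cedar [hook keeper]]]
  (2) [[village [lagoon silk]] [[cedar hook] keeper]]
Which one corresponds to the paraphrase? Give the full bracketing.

The paraphrase's head is the "keeper" part ("cedar hook keeper"); its modifier is "village lagoon silk".
That top-level split, carried through the inner groups, gives [[village [lagoon silk]] [[cedar hook] keeper]].

[[village [lagoon silk]] [[cedar hook] keeper]]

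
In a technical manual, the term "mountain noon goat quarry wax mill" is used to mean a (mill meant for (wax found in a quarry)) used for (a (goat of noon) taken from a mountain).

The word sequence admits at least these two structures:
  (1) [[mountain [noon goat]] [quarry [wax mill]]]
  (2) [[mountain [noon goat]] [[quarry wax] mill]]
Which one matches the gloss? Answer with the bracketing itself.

The paraphrase's head is the "mill" part ("quarry wax mill"); its modifier is "mountain noon goat".
That top-level split, carried through the inner groups, gives [[mountain [noon goat]] [[quarry wax] mill]].

[[mountain [noon goat]] [[quarry wax] mill]]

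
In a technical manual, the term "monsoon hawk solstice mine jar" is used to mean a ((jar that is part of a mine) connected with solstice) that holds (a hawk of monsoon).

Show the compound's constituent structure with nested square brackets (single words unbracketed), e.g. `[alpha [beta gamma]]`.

[[monsoon hawk] [solstice [mine jar]]]

At the top level: head "jar" (specifically "solstice mine jar"); modifier "monsoon hawk".
"monsoon hawk" → head "hawk", modifier "monsoon".
"solstice mine jar" → head "jar" (specifically "mine jar"), modifier "solstice".
"mine jar" → head "jar", modifier "mine".
Putting it together: [[monsoon hawk] [solstice [mine jar]]].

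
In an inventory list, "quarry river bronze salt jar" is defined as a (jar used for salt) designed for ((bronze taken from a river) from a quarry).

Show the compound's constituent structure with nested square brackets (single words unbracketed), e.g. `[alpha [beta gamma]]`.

[[quarry [river bronze]] [salt jar]]

Overall it is a kind of jar (specifically "salt jar"); the modifier is "quarry river bronze".
"quarry river bronze" → head "bronze" (specifically "river bronze"), modifier "quarry".
"river bronze" → head "bronze", modifier "river".
"salt jar" → head "jar", modifier "salt".
Putting it together: [[quarry [river bronze]] [salt jar]].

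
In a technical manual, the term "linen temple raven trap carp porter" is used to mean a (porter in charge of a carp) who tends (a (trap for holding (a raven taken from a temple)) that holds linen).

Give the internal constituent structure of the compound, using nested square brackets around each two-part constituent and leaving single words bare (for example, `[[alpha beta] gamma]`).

[[linen [[temple raven] trap]] [carp porter]]

Whole compound: head "porter" (specifically "carp porter"), modifier "linen temple raven trap".
Within "linen temple raven trap", the head is "trap" (specifically "temple raven trap") and the modifier is "linen".
Within "temple raven trap", the head is "trap" and the modifier is "temple raven".
Within "temple raven", the head is "raven" and the modifier is "temple".
Within "carp porter", the head is "porter" and the modifier is "carp".
Assembled: [[linen [[temple raven] trap]] [carp porter]].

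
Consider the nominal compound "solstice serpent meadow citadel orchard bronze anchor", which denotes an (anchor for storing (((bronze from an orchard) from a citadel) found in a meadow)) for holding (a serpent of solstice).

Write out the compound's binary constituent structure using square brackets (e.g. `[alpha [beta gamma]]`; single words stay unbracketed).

[[solstice serpent] [[meadow [citadel [orchard bronze]]] anchor]]

Whole compound: head "anchor" (specifically "meadow citadel orchard bronze anchor"), modifier "solstice serpent".
Within "solstice serpent", the head is "serpent" and the modifier is "solstice".
Within "meadow citadel orchard bronze anchor", the head is "anchor" and the modifier is "meadow citadel orchard bronze".
Within "meadow citadel orchard bronze", the head is "bronze" (specifically "citadel orchard bronze") and the modifier is "meadow".
Within "citadel orchard bronze", the head is "bronze" (specifically "orchard bronze") and the modifier is "citadel".
Within "orchard bronze", the head is "bronze" and the modifier is "orchard".
So the structure is [[solstice serpent] [[meadow [citadel [orchard bronze]]] anchor]].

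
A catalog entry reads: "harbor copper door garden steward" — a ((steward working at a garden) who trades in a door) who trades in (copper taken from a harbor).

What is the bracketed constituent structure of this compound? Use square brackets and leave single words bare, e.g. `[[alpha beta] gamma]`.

[[harbor copper] [door [garden steward]]]

The outermost head in the paraphrase is "steward" (specifically "door garden steward"), modified by "harbor copper".
"harbor copper" → head "copper", modifier "harbor".
"door garden steward" → head "steward" (specifically "garden steward"), modifier "door".
"garden steward" → head "steward", modifier "garden".
Assembled: [[harbor copper] [door [garden steward]]].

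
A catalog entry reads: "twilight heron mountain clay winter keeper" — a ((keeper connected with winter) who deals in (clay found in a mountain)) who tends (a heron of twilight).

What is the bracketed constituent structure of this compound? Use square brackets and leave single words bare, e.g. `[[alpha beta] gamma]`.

At the top level: head "keeper" (specifically "mountain clay winter keeper"); modifier "twilight heron".
"twilight heron" → head "heron", modifier "twilight".
"mountain clay winter keeper" → head "keeper" (specifically "winter keeper"), modifier "mountain clay".
"mountain clay" → head "clay", modifier "mountain".
"winter keeper" → head "keeper", modifier "winter".
Putting it together: [[twilight heron] [[mountain clay] [winter keeper]]].

[[twilight heron] [[mountain clay] [winter keeper]]]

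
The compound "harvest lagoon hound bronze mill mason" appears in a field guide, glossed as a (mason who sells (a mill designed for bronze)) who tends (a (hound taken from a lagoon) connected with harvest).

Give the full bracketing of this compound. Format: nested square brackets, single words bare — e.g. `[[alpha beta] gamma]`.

Overall it is a kind of mason (specifically "bronze mill mason"); the modifier is "harvest lagoon hound".
"harvest lagoon hound" → head "hound" (specifically "lagoon hound"), modifier "harvest".
"lagoon hound" → head "hound", modifier "lagoon".
"bronze mill mason" → head "mason", modifier "bronze mill".
"bronze mill" → head "mill", modifier "bronze".
So the structure is [[harvest [lagoon hound]] [[bronze mill] mason]].

[[harvest [lagoon hound]] [[bronze mill] mason]]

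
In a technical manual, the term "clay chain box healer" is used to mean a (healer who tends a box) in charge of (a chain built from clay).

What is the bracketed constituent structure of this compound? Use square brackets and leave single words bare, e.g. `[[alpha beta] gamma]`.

The outermost head in the paraphrase is "healer" (specifically "box healer"), modified by "clay chain".
"clay chain" → head "chain", modifier "clay".
"box healer" → head "healer", modifier "box".
Assembled: [[clay chain] [box healer]].

[[clay chain] [box healer]]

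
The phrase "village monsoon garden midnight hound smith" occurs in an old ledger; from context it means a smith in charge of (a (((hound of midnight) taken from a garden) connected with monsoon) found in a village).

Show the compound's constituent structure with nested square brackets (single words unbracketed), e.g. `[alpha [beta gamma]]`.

At the top level: head "smith"; modifier "village monsoon garden midnight hound".
"village monsoon garden midnight hound" → head "hound" (specifically "monsoon garden midnight hound"), modifier "village".
"monsoon garden midnight hound" → head "hound" (specifically "garden midnight hound"), modifier "monsoon".
"garden midnight hound" → head "hound" (specifically "midnight hound"), modifier "garden".
"midnight hound" → head "hound", modifier "midnight".
Putting it together: [[village [monsoon [garden [midnight hound]]]] smith].

[[village [monsoon [garden [midnight hound]]]] smith]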